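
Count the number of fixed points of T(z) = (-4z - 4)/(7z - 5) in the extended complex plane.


Step 1: Fixed points satisfy T(z) = z
Step 2: 7z^2 - z + 4 = 0
Step 3: Discriminant = (-1)^2 - 4*7*4 = -111
Step 4: Number of fixed points = 2

2


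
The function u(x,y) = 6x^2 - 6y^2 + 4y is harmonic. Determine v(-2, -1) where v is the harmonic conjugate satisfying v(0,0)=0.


Step 1: v_x = -u_y = 12y - 4
Step 2: v_y = u_x = 12x + 0
Step 3: v = 12xy - 4x + C
Step 4: v(0,0) = 0 => C = 0
Step 5: v(-2, -1) = 32

32


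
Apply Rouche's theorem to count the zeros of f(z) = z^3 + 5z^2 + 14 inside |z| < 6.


Step 1: On |z| = 6 the three terms have sizes |z^3| = 6^3 = 216, |5z^2| = 5*6^2 = 180, |14| = 14
Step 2: The dominant term is g(z) = z^3; let h(z) = 5z^2 + 14 so f = g + h
Step 3: On |z| = 6: |g| = 216 and |h| <= 180 + 14 = 194
Step 4: Since 216 > 194, |h| < |g| on |z| = 6, so by Rouche f has the same number of zeros as g inside |z| < 6
Step 5: g(z) = z^3 has 3 zeros (all at the origin) inside |z| < 6. Answer = 3

3


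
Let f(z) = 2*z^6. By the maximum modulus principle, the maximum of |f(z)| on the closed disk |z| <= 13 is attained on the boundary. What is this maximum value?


Step 1: On |z| = 13, |f(z)| = 2 * |z|^6 = 2 * 13^6
Step 2: By maximum modulus principle, maximum is on boundary.
Step 3: Maximum = 2 * 4826809 = 9653618

9653618


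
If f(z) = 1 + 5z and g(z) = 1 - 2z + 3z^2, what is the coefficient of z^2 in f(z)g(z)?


Step 1: z^2 term in f*g comes from: (1)*(3z^2) + (5z)*(-2z) + (0)*(1)
Step 2: = 3 - 10 + 0
Step 3: = -7

-7


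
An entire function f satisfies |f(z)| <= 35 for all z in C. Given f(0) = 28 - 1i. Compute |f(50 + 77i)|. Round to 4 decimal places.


Step 1: By Liouville's theorem, a bounded entire function is constant.
Step 2: f(z) = f(0) = 28 - 1i for all z.
Step 3: |f(w)| = |28 - 1i| = sqrt(784 + 1)
Step 4: = 28.0179

28.0179


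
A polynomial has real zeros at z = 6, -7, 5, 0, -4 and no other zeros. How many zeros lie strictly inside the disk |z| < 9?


Step 1: Check each root:
  z = 6: |6| = 6 < 9
  z = -7: |-7| = 7 < 9
  z = 5: |5| = 5 < 9
  z = 0: |0| = 0 < 9
  z = -4: |-4| = 4 < 9
Step 2: Count = 5

5


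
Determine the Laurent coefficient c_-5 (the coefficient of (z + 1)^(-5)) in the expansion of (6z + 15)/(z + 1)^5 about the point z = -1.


Step 1: Write the numerator in powers of (z + 1): 6z + 15 = 6(z + 1) + (6*(-1) + 15) = 6(z + 1) + 9
Step 2: Divide by (z + 1)^5: f(z) = 9(z + 1)^(-5) + 6(z + 1)^(-4)
Step 3: This finite sum is the Laurent series of f about z = -1.
Step 4: Coefficient of (z + 1)^(-5) = 6*(-1) + 15 = 9

9


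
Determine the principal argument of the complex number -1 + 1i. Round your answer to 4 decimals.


Step 1: z = -1 + 1i
Step 2: arg(z) = atan2(1, -1)
Step 3: arg(z) = 2.3562

2.3562


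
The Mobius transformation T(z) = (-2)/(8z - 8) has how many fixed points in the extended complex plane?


Step 1: Fixed points satisfy T(z) = z
Step 2: 8z^2 - 8z + 2 = 0
Step 3: Discriminant = (-8)^2 - 4*8*2 = 0
Step 4: Number of fixed points = 1

1


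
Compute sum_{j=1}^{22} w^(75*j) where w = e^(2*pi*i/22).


Step 1: The sum sum_{j=1}^{n} w^(k*j) equals n if n | k, else 0.
Step 2: Here n = 22, k = 75
Step 3: Does n divide k? 22 | 75 -> False
Step 4: Sum = 0

0


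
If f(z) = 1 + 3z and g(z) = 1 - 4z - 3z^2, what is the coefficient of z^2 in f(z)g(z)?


Step 1: z^2 term in f*g comes from: (1)*(-3z^2) + (3z)*(-4z) + (0)*(1)
Step 2: = -3 - 12 + 0
Step 3: = -15

-15


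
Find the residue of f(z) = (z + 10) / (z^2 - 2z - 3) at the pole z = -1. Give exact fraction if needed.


Step 1: Q(z) = z^2 - 2z - 3 = (z + 1)(z - 3)
Step 2: Q'(z) = 2z - 2
Step 3: Q'(-1) = -4, P(-1) = 9
Step 4: Res = P(-1)/Q'(-1) = 9/(-4) = -9/4

-9/4


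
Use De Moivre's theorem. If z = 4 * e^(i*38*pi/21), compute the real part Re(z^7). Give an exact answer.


Step 1: By De Moivre's theorem, z^7 = 4^7 * e^(i*7*38*pi/21) = 16384 * (cos(38*pi/3) + i*sin(38*pi/3))
Step 2: |z|^7 = 4^7 = 16384
Step 3: Reduce the angle mod 2*pi: 38*pi/3 - 12*pi = 2*pi/3
Step 4: cos(2*pi/3) = -1/2
Step 5: Re(z^7) = 16384 * (-1/2) = -8192

-8192


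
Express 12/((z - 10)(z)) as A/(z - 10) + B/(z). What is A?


Step 1: Multiply both sides by (z - 10) and set z = 10
Step 2: A = 12 / (10 - 0)
Step 3: A = 12 / 10
Step 4: A = 6/5

6/5


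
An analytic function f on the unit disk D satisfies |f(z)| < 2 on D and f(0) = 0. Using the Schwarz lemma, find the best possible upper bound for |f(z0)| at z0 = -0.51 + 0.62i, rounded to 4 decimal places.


Step 1: g = f/2 maps D -> D with g(0) = 0, so by the Schwarz lemma |g(z)| <= |z|, i.e. |f(z)| <= 2|z|; this is sharp (f(z) = 2z).
Step 2: |z0|^2 = (-0.51)^2 + 0.62^2 = 0.6445
Step 3: |z0| = sqrt(0.6445) = 0.802808
Step 4: Best bound = 2 * |z0| = 2 * 0.802808 = 1.6056

1.6056


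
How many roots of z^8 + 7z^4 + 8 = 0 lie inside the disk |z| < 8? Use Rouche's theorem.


Step 1: On |z| = 8 the three terms have sizes |z^8| = 8^8 = 16777216, |7z^4| = 7*8^4 = 28672, |8| = 8
Step 2: The dominant term is g(z) = z^8; let h(z) = 7z^4 + 8 so f = g + h
Step 3: On |z| = 8: |g| = 16777216 and |h| <= 28672 + 8 = 28680
Step 4: Since 16777216 > 28680, |h| < |g| on |z| = 8, so by Rouche f has the same number of zeros as g inside |z| < 8
Step 5: g(z) = z^8 has 8 zeros (all at the origin) inside |z| < 8. Answer = 8

8


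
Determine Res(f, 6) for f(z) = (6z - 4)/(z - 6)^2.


Step 1: Pole of order 2 at z = 6
Step 2: Res = lim d/dz [(z - 6)^2 * f(z)] as z -> 6
Step 3: (z - 6)^2 * f(z) = 6z - 4
Step 4: d/dz[6z - 4] = 6

6


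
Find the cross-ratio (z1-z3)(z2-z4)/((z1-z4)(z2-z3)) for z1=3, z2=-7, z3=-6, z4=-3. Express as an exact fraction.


Step 1: (z1-z3)(z2-z4) = 9 * (-4) = -36
Step 2: (z1-z4)(z2-z3) = 6 * (-1) = -6
Step 3: Cross-ratio = 36/6 = 6

6


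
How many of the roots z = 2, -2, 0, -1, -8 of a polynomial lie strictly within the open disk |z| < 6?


Step 1: Check each root:
  z = 2: |2| = 2 < 6
  z = -2: |-2| = 2 < 6
  z = 0: |0| = 0 < 6
  z = -1: |-1| = 1 < 6
  z = -8: |-8| = 8 >= 6
Step 2: Count = 4

4


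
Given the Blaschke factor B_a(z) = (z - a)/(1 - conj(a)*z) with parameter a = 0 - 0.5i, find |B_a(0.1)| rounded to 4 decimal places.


Step 1: Numerator z0 - a = 0.1 - (0 - 0.5i) = 0.1 + 0.5i
Step 2: Denominator 1 - conj(a)*z0 = 1 - (0 + 0.5i)*0.1 = 1 - 0.05i
Step 3: |z0 - a|^2 = 0.1^2 + 0.5^2 = 0.26; |1 - conj(a)*z0|^2 = 1^2 + (-0.05)^2 = 1.0025
Step 4: |B_a(0.1)| = sqrt(0.26 / 1.0025) = sqrt(0.259352)
Step 5: = 0.5093

0.5093


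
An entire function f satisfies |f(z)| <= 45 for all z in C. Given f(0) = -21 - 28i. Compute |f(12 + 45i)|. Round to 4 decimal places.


Step 1: By Liouville's theorem, a bounded entire function is constant.
Step 2: f(z) = f(0) = -21 - 28i for all z.
Step 3: |f(w)| = |-21 - 28i| = sqrt(441 + 784)
Step 4: = 35.0

35.0


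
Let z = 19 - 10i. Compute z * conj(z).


Step 1: conj(z) = 19 + 10i
Step 2: z * conj(z) = 19^2 + (-10)^2
Step 3: = 361 + 100 = 461

461


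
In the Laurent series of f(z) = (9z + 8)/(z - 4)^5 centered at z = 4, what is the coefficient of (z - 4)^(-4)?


Step 1: Write the numerator in powers of (z - 4): 9z + 8 = 9(z - 4) + (9*4 + 8) = 9(z - 4) + 44
Step 2: Divide by (z - 4)^5: f(z) = 44(z - 4)^(-5) + 9(z - 4)^(-4)
Step 3: This finite sum is the Laurent series of f about z = 4.
Step 4: Coefficient of (z - 4)^(-4) = coefficient of (z - 4) in the re-centred numerator = 9

9


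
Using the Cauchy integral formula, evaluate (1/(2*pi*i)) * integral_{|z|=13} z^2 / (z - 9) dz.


Step 1: f(z) = z^2, a = 9 is inside |z| = 13
Step 2: By Cauchy integral formula: (1/(2pi*i)) * integral = f(a)
Step 3: f(9) = 9^2 = 81

81


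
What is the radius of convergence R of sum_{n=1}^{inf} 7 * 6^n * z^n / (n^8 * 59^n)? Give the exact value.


Step 1: General term a_n = 7 * 6^n / (n^8 * 59^n)
Step 2: By the root test, |a_n|^(1/n) = 7^(1/n) * 6 / (n^(8/n) * 59) -> 6/59 as n -> infinity (since 7^(1/n) -> 1 and n^(8/n) -> 1)
Step 3: R = 1/lim|a_n|^(1/n) = 59/6

59/6


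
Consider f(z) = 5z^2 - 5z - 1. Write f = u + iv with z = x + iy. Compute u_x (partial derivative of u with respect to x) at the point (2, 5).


Step 1: f(z) = 5(x+iy)^2 - 5(x+iy) - 1
Step 2: u = 5(x^2 - y^2) - 5x - 1
Step 3: u_x = 10x - 5
Step 4: At (2, 5): u_x = 20 - 5 = 15

15


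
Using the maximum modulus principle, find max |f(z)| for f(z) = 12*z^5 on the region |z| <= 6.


Step 1: On |z| = 6, |f(z)| = 12 * |z|^5 = 12 * 6^5
Step 2: By maximum modulus principle, maximum is on boundary.
Step 3: Maximum = 12 * 7776 = 93312

93312


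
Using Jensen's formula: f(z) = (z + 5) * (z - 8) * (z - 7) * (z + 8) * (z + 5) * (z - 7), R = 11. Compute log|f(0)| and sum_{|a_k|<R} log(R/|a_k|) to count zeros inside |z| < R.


Jensen's formula: (1/2pi)*integral log|f(Re^it)|dt = log|f(0)| + sum_{|a_k|<R} log(R/|a_k|)
Step 1: f(0) = 5 * (-8) * (-7) * 8 * 5 * (-7) = -78400
Step 2: log|f(0)| = log|-5| + log|8| + log|7| + log|-8| + log|-5| + log|7| = 11.2696
Step 3: Zeros inside |z| < 11: -5, 8, 7, -8, -5, 7
Step 4: Jensen sum = log(11/5) + log(11/8) + log(11/7) + log(11/8) + log(11/5) + log(11/7) = 3.1178
Step 5: n(R) = number of terms in the Jensen sum = count of zeros inside |z| < 11 = 6

6


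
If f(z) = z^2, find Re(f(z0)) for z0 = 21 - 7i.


Step 1: z0 = 21 - 7i
Step 2: z0^2 = 21^2 - (-7)^2 - 294i
Step 3: real part = 441 - 49 = 392

392


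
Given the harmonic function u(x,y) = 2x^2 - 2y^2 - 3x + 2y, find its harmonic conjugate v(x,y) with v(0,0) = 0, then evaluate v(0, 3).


Step 1: v_x = -u_y = 4y - 2
Step 2: v_y = u_x = 4x - 3
Step 3: v = 4xy - 2x - 3y + C
Step 4: v(0,0) = 0 => C = 0
Step 5: v(0, 3) = -9

-9


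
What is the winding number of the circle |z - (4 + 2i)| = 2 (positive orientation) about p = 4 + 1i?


Step 1: Center c = (4, 2), radius = 2
Step 2: |p - c|^2 = 0^2 + (-1)^2 = 1
Step 3: r^2 = 4
Step 4: |p-c| < r so winding number = 1

1


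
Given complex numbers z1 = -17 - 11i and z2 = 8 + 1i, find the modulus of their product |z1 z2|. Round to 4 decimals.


Step 1: |z1| = sqrt((-17)^2 + (-11)^2) = sqrt(410)
Step 2: |z2| = sqrt(8^2 + 1^2) = sqrt(65)
Step 3: |z1*z2| = |z1|*|z2| = sqrt(410) * sqrt(65) = sqrt(410 * 65) = sqrt(26650)
Step 4: = 163.2483

163.2483


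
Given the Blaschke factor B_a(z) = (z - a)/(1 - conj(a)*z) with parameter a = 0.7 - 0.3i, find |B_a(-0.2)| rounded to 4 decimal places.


Step 1: Numerator z0 - a = -0.2 - (0.7 - 0.3i) = -0.9 + 0.3i
Step 2: Denominator 1 - conj(a)*z0 = 1 - (0.7 + 0.3i)*(-0.2) = 1.14 + 0.06i
Step 3: |z0 - a|^2 = (-0.9)^2 + 0.3^2 = 0.9; |1 - conj(a)*z0|^2 = 1.14^2 + 0.06^2 = 1.3032
Step 4: |B_a(-0.2)| = sqrt(0.9 / 1.3032) = sqrt(0.690608)
Step 5: = 0.831

0.831


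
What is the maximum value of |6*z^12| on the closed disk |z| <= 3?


Step 1: On |z| = 3, |f(z)| = 6 * |z|^12 = 6 * 3^12
Step 2: By maximum modulus principle, maximum is on boundary.
Step 3: Maximum = 6 * 531441 = 3188646

3188646


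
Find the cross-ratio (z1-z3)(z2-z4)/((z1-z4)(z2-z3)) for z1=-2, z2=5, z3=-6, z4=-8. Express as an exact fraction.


Step 1: (z1-z3)(z2-z4) = 4 * 13 = 52
Step 2: (z1-z4)(z2-z3) = 6 * 11 = 66
Step 3: Cross-ratio = 52/66 = 26/33

26/33


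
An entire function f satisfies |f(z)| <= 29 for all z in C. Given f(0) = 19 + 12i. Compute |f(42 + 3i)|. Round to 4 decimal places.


Step 1: By Liouville's theorem, a bounded entire function is constant.
Step 2: f(z) = f(0) = 19 + 12i for all z.
Step 3: |f(w)| = |19 + 12i| = sqrt(361 + 144)
Step 4: = 22.4722

22.4722


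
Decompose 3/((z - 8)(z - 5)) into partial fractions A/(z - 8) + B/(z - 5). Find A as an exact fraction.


Step 1: Multiply both sides by (z - 8) and set z = 8
Step 2: A = 3 / (8 - 5)
Step 3: A = 3 / 3
Step 4: A = 1

1


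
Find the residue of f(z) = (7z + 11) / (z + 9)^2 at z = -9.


Step 1: Pole of order 2 at z = -9
Step 2: Res = lim d/dz [(z + 9)^2 * f(z)] as z -> -9
Step 3: (z + 9)^2 * f(z) = 7z + 11
Step 4: d/dz[7z + 11] = 7

7


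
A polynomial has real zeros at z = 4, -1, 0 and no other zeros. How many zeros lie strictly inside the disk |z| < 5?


Step 1: Check each root:
  z = 4: |4| = 4 < 5
  z = -1: |-1| = 1 < 5
  z = 0: |0| = 0 < 5
Step 2: Count = 3

3


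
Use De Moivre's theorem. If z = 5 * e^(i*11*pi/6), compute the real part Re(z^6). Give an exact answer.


Step 1: By De Moivre's theorem, z^6 = 5^6 * e^(i*6*11*pi/6) = 15625 * (cos(11*pi) + i*sin(11*pi))
Step 2: |z|^6 = 5^6 = 15625
Step 3: Reduce the angle mod 2*pi: 11*pi - 10*pi = pi
Step 4: cos(pi) = -1
Step 5: Re(z^6) = 15625 * (-1) = -15625

-15625


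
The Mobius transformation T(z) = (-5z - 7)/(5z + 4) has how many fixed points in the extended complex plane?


Step 1: Fixed points satisfy T(z) = z
Step 2: 5z^2 + 9z + 7 = 0
Step 3: Discriminant = 9^2 - 4*5*7 = -59
Step 4: Number of fixed points = 2

2


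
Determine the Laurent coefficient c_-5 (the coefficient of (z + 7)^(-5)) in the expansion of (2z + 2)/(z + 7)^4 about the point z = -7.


Step 1: Write the numerator in powers of (z + 7): 2z + 2 = 2(z + 7) + (2*(-7) + 2) = 2(z + 7) - 12
Step 2: Divide by (z + 7)^4: f(z) = -12(z + 7)^(-4) + 2(z + 7)^(-3)
Step 3: This finite sum is the Laurent series of f about z = -7.
Step 4: Only the powers -4 and -3 appear, so the coefficient of (z + 7)^(-5) = 0

0


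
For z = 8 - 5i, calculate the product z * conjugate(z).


Step 1: conj(z) = 8 + 5i
Step 2: z * conj(z) = 8^2 + (-5)^2
Step 3: = 64 + 25 = 89

89


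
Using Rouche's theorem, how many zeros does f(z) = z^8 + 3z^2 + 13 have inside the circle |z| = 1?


Step 1: On |z| = 1 the three terms have sizes |z^8| = 1^8 = 1, |3z^2| = 3*1^2 = 3, |13| = 13
Step 2: The dominant term is g(z) = 13; let h(z) = z^8 + 3z^2 so f = g + h
Step 3: On |z| = 1: |g| = 13 and |h| <= 1 + 3 = 4
Step 4: Since 13 > 4, |h| < |g| on |z| = 1, so by Rouche f has the same number of zeros as g inside |z| < 1
Step 5: g(z) = 13 is a nonzero constant with no zeros inside |z| < 1. Answer = 0

0


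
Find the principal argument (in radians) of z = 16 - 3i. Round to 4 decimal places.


Step 1: z = 16 - 3i
Step 2: arg(z) = atan2(-3, 16)
Step 3: arg(z) = -0.1853

-0.1853


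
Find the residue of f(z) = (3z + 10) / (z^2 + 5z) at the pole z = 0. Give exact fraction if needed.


Step 1: Q(z) = z^2 + 5z = (z)(z + 5)
Step 2: Q'(z) = 2z + 5
Step 3: Q'(0) = 5, P(0) = 10
Step 4: Res = P(0)/Q'(0) = 10/5 = 2

2


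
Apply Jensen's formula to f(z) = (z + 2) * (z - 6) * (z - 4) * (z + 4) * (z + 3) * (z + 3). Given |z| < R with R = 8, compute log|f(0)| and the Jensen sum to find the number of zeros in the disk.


Jensen's formula: (1/2pi)*integral log|f(Re^it)|dt = log|f(0)| + sum_{|a_k|<R} log(R/|a_k|)
Step 1: f(0) = 2 * (-6) * (-4) * 4 * 3 * 3 = 1728
Step 2: log|f(0)| = log|-2| + log|6| + log|4| + log|-4| + log|-3| + log|-3| = 7.4547
Step 3: Zeros inside |z| < 8: -2, 6, 4, -4, -3, -3
Step 4: Jensen sum = log(8/2) + log(8/6) + log(8/4) + log(8/4) + log(8/3) + log(8/3) = 5.0219
Step 5: n(R) = number of terms in the Jensen sum = count of zeros inside |z| < 8 = 6

6


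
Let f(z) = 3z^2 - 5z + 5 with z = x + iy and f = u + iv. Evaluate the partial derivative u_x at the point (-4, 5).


Step 1: f(z) = 3(x+iy)^2 - 5(x+iy) + 5
Step 2: u = 3(x^2 - y^2) - 5x + 5
Step 3: u_x = 6x - 5
Step 4: At (-4, 5): u_x = -24 - 5 = -29

-29


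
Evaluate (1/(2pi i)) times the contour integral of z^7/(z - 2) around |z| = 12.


Step 1: f(z) = z^7, a = 2 is inside |z| = 12
Step 2: By Cauchy integral formula: (1/(2pi*i)) * integral = f(a)
Step 3: f(2) = 2^7 = 128

128


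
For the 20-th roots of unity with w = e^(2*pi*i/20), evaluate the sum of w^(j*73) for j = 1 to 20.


Step 1: The sum sum_{j=1}^{n} w^(k*j) equals n if n | k, else 0.
Step 2: Here n = 20, k = 73
Step 3: Does n divide k? 20 | 73 -> False
Step 4: Sum = 0

0


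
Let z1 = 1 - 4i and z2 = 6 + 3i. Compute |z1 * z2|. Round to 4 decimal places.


Step 1: |z1| = sqrt(1^2 + (-4)^2) = sqrt(17)
Step 2: |z2| = sqrt(6^2 + 3^2) = sqrt(45)
Step 3: |z1*z2| = |z1|*|z2| = sqrt(17) * sqrt(45) = sqrt(17 * 45) = sqrt(765)
Step 4: = 27.6586

27.6586


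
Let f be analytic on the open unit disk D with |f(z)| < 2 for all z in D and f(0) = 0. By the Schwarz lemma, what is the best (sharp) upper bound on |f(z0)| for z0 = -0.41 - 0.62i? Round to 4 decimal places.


Step 1: g = f/2 maps D -> D with g(0) = 0, so by the Schwarz lemma |g(z)| <= |z|, i.e. |f(z)| <= 2|z|; this is sharp (f(z) = 2z).
Step 2: |z0|^2 = (-0.41)^2 + (-0.62)^2 = 0.5525
Step 3: |z0| = sqrt(0.5525) = 0.743303
Step 4: Best bound = 2 * |z0| = 2 * 0.743303 = 1.4866

1.4866


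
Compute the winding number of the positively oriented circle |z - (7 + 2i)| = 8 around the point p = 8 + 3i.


Step 1: Center c = (7, 2), radius = 8
Step 2: |p - c|^2 = 1^2 + 1^2 = 2
Step 3: r^2 = 64
Step 4: |p-c| < r so winding number = 1

1


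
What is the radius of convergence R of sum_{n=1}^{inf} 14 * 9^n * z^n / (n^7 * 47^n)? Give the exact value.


Step 1: General term a_n = 14 * 9^n / (n^7 * 47^n)
Step 2: By the root test, |a_n|^(1/n) = 14^(1/n) * 9 / (n^(7/n) * 47) -> 9/47 as n -> infinity (since 14^(1/n) -> 1 and n^(7/n) -> 1)
Step 3: R = 1/lim|a_n|^(1/n) = 47/9

47/9


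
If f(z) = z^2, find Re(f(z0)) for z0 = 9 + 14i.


Step 1: z0 = 9 + 14i
Step 2: z0^2 = 9^2 - 14^2 + 252i
Step 3: real part = 81 - 196 = -115

-115


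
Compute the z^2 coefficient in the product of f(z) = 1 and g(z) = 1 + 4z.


Step 1: z^2 term in f*g comes from: (1)*(0) + (0)*(4z) + (0)*(1)
Step 2: = 0 + 0 + 0
Step 3: = 0

0


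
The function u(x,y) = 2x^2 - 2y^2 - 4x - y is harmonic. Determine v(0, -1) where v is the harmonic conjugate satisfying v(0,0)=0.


Step 1: v_x = -u_y = 4y + 1
Step 2: v_y = u_x = 4x - 4
Step 3: v = 4xy + x - 4y + C
Step 4: v(0,0) = 0 => C = 0
Step 5: v(0, -1) = 4

4


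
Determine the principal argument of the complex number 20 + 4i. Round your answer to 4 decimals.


Step 1: z = 20 + 4i
Step 2: arg(z) = atan2(4, 20)
Step 3: arg(z) = 0.1974

0.1974


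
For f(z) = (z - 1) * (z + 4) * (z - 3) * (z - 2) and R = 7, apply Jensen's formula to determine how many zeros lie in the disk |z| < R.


Jensen's formula: (1/2pi)*integral log|f(Re^it)|dt = log|f(0)| + sum_{|a_k|<R} log(R/|a_k|)
Step 1: f(0) = (-1) * 4 * (-3) * (-2) = -24
Step 2: log|f(0)| = log|1| + log|-4| + log|3| + log|2| = 3.1781
Step 3: Zeros inside |z| < 7: 1, -4, 3, 2
Step 4: Jensen sum = log(7/1) + log(7/4) + log(7/3) + log(7/2) = 4.6056
Step 5: n(R) = number of terms in the Jensen sum = count of zeros inside |z| < 7 = 4

4


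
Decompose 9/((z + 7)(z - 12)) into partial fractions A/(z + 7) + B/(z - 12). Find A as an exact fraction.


Step 1: Multiply both sides by (z + 7) and set z = -7
Step 2: A = 9 / (-7 - 12)
Step 3: A = 9 / (-19)
Step 4: A = -9/19

-9/19


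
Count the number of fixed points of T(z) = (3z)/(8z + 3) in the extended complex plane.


Step 1: Fixed points satisfy T(z) = z
Step 2: 8z^2 = 0
Step 3: Discriminant = 0^2 - 4*8*0 = 0
Step 4: Number of fixed points = 1

1


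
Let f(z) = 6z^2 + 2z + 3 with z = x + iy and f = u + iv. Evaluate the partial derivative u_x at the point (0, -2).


Step 1: f(z) = 6(x+iy)^2 + 2(x+iy) + 3
Step 2: u = 6(x^2 - y^2) + 2x + 3
Step 3: u_x = 12x + 2
Step 4: At (0, -2): u_x = 0 + 2 = 2

2


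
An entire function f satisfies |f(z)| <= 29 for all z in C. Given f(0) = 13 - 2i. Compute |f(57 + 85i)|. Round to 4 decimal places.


Step 1: By Liouville's theorem, a bounded entire function is constant.
Step 2: f(z) = f(0) = 13 - 2i for all z.
Step 3: |f(w)| = |13 - 2i| = sqrt(169 + 4)
Step 4: = 13.1529

13.1529


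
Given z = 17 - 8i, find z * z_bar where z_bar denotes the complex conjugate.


Step 1: conj(z) = 17 + 8i
Step 2: z * conj(z) = 17^2 + (-8)^2
Step 3: = 289 + 64 = 353

353


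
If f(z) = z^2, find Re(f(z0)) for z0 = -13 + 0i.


Step 1: z0 = -13 + 0i
Step 2: z0^2 = (-13)^2 - 0^2 + 0i
Step 3: real part = 169 - 0 = 169

169


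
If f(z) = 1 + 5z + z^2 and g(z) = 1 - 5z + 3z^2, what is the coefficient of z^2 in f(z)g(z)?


Step 1: z^2 term in f*g comes from: (1)*(3z^2) + (5z)*(-5z) + (z^2)*(1)
Step 2: = 3 - 25 + 1
Step 3: = -21

-21


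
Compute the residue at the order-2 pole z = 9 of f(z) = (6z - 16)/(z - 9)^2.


Step 1: Pole of order 2 at z = 9
Step 2: Res = lim d/dz [(z - 9)^2 * f(z)] as z -> 9
Step 3: (z - 9)^2 * f(z) = 6z - 16
Step 4: d/dz[6z - 16] = 6

6


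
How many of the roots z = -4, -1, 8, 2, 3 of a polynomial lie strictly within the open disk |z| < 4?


Step 1: Check each root:
  z = -4: |-4| = 4 >= 4
  z = -1: |-1| = 1 < 4
  z = 8: |8| = 8 >= 4
  z = 2: |2| = 2 < 4
  z = 3: |3| = 3 < 4
Step 2: Count = 3

3


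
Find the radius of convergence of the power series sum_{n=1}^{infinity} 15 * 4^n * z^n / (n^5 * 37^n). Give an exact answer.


Step 1: General term a_n = 15 * 4^n / (n^5 * 37^n)
Step 2: By the root test, |a_n|^(1/n) = 15^(1/n) * 4 / (n^(5/n) * 37) -> 4/37 as n -> infinity (since 15^(1/n) -> 1 and n^(5/n) -> 1)
Step 3: R = 1/lim|a_n|^(1/n) = 37/4

37/4


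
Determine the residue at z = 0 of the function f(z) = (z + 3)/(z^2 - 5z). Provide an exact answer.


Step 1: Q(z) = z^2 - 5z = (z)(z - 5)
Step 2: Q'(z) = 2z - 5
Step 3: Q'(0) = -5, P(0) = 3
Step 4: Res = P(0)/Q'(0) = 3/(-5) = -3/5

-3/5


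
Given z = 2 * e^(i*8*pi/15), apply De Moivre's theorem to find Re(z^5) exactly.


Step 1: By De Moivre's theorem, z^5 = 2^5 * e^(i*5*8*pi/15) = 32 * (cos(8*pi/3) + i*sin(8*pi/3))
Step 2: |z|^5 = 2^5 = 32
Step 3: Reduce the angle mod 2*pi: 8*pi/3 - 2*pi = 2*pi/3
Step 4: cos(2*pi/3) = -1/2
Step 5: Re(z^5) = 32 * (-1/2) = -16

-16


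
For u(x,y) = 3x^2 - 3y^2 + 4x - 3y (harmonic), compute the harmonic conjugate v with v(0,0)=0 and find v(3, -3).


Step 1: v_x = -u_y = 6y + 3
Step 2: v_y = u_x = 6x + 4
Step 3: v = 6xy + 3x + 4y + C
Step 4: v(0,0) = 0 => C = 0
Step 5: v(3, -3) = -57

-57


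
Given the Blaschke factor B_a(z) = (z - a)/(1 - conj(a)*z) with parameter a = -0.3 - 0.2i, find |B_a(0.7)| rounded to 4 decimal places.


Step 1: Numerator z0 - a = 0.7 - (-0.3 - 0.2i) = 1 + 0.2i
Step 2: Denominator 1 - conj(a)*z0 = 1 - (-0.3 + 0.2i)*0.7 = 1.21 - 0.14i
Step 3: |z0 - a|^2 = 1^2 + 0.2^2 = 1.04; |1 - conj(a)*z0|^2 = 1.21^2 + (-0.14)^2 = 1.4837
Step 4: |B_a(0.7)| = sqrt(1.04 / 1.4837) = sqrt(0.70095)
Step 5: = 0.8372

0.8372


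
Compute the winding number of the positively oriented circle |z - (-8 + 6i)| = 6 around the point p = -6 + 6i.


Step 1: Center c = (-8, 6), radius = 6
Step 2: |p - c|^2 = 2^2 + 0^2 = 4
Step 3: r^2 = 36
Step 4: |p-c| < r so winding number = 1

1


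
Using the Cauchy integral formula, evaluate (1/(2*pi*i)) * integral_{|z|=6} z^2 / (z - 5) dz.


Step 1: f(z) = z^2, a = 5 is inside |z| = 6
Step 2: By Cauchy integral formula: (1/(2pi*i)) * integral = f(a)
Step 3: f(5) = 5^2 = 25

25


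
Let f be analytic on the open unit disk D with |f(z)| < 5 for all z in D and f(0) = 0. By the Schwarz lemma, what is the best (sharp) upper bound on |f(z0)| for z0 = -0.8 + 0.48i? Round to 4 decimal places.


Step 1: g = f/5 maps D -> D with g(0) = 0, so by the Schwarz lemma |g(z)| <= |z|, i.e. |f(z)| <= 5|z|; this is sharp (f(z) = 5z).
Step 2: |z0|^2 = (-0.8)^2 + 0.48^2 = 0.8704
Step 3: |z0| = sqrt(0.8704) = 0.932952
Step 4: Best bound = 5 * |z0| = 5 * 0.932952 = 4.6648

4.6648


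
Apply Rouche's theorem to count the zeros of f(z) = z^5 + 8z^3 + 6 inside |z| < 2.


Step 1: On |z| = 2 the three terms have sizes |z^5| = 2^5 = 32, |8z^3| = 8*2^3 = 64, |6| = 6
Step 2: The dominant term is g(z) = 8z^3; let h(z) = z^5 + 6 so f = g + h
Step 3: On |z| = 2: |g| = 64 and |h| <= 32 + 6 = 38
Step 4: Since 64 > 38, |h| < |g| on |z| = 2, so by Rouche f has the same number of zeros as g inside |z| < 2
Step 5: g(z) = 8z^3 has 3 zeros (at the origin, multiplicity 3) inside |z| < 2. Answer = 3

3


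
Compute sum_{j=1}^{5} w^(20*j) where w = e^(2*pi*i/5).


Step 1: The sum sum_{j=1}^{n} w^(k*j) equals n if n | k, else 0.
Step 2: Here n = 5, k = 20
Step 3: Does n divide k? 5 | 20 -> True
Step 4: Sum = 5

5


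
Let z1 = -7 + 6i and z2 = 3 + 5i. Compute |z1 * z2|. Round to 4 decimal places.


Step 1: |z1| = sqrt((-7)^2 + 6^2) = sqrt(85)
Step 2: |z2| = sqrt(3^2 + 5^2) = sqrt(34)
Step 3: |z1*z2| = |z1|*|z2| = sqrt(85) * sqrt(34) = sqrt(85 * 34) = sqrt(2890)
Step 4: = 53.7587

53.7587


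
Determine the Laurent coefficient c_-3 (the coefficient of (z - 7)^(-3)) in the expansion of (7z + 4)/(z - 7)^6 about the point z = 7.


Step 1: Write the numerator in powers of (z - 7): 7z + 4 = 7(z - 7) + (7*7 + 4) = 7(z - 7) + 53
Step 2: Divide by (z - 7)^6: f(z) = 53(z - 7)^(-6) + 7(z - 7)^(-5)
Step 3: This finite sum is the Laurent series of f about z = 7.
Step 4: Only the powers -6 and -5 appear, so the coefficient of (z - 7)^(-3) = 0

0


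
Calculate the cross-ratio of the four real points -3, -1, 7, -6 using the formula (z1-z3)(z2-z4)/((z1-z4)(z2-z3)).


Step 1: (z1-z3)(z2-z4) = (-10) * 5 = -50
Step 2: (z1-z4)(z2-z3) = 3 * (-8) = -24
Step 3: Cross-ratio = 50/24 = 25/12

25/12


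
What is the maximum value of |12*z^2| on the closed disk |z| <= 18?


Step 1: On |z| = 18, |f(z)| = 12 * |z|^2 = 12 * 18^2
Step 2: By maximum modulus principle, maximum is on boundary.
Step 3: Maximum = 12 * 324 = 3888

3888


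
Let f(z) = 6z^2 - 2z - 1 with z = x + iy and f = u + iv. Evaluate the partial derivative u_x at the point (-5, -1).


Step 1: f(z) = 6(x+iy)^2 - 2(x+iy) - 1
Step 2: u = 6(x^2 - y^2) - 2x - 1
Step 3: u_x = 12x - 2
Step 4: At (-5, -1): u_x = -60 - 2 = -62

-62


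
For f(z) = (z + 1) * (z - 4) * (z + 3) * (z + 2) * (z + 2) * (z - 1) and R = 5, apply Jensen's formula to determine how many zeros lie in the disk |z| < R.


Jensen's formula: (1/2pi)*integral log|f(Re^it)|dt = log|f(0)| + sum_{|a_k|<R} log(R/|a_k|)
Step 1: f(0) = 1 * (-4) * 3 * 2 * 2 * (-1) = 48
Step 2: log|f(0)| = log|-1| + log|4| + log|-3| + log|-2| + log|-2| + log|1| = 3.8712
Step 3: Zeros inside |z| < 5: -1, 4, -3, -2, -2, 1
Step 4: Jensen sum = log(5/1) + log(5/4) + log(5/3) + log(5/2) + log(5/2) + log(5/1) = 5.7854
Step 5: n(R) = number of terms in the Jensen sum = count of zeros inside |z| < 5 = 6

6


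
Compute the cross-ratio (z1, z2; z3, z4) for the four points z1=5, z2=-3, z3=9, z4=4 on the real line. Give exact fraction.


Step 1: (z1-z3)(z2-z4) = (-4) * (-7) = 28
Step 2: (z1-z4)(z2-z3) = 1 * (-12) = -12
Step 3: Cross-ratio = -28/12 = -7/3

-7/3


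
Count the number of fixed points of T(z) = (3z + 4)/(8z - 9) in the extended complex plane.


Step 1: Fixed points satisfy T(z) = z
Step 2: 8z^2 - 12z - 4 = 0
Step 3: Discriminant = (-12)^2 - 4*8*(-4) = 272
Step 4: Number of fixed points = 2

2


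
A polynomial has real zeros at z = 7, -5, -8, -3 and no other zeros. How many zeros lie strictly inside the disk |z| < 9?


Step 1: Check each root:
  z = 7: |7| = 7 < 9
  z = -5: |-5| = 5 < 9
  z = -8: |-8| = 8 < 9
  z = -3: |-3| = 3 < 9
Step 2: Count = 4

4


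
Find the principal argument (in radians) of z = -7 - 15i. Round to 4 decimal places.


Step 1: z = -7 - 15i
Step 2: arg(z) = atan2(-15, -7)
Step 3: arg(z) = -2.0074

-2.0074


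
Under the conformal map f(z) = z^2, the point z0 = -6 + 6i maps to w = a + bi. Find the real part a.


Step 1: z0 = -6 + 6i
Step 2: z0^2 = (-6)^2 - 6^2 - 72i
Step 3: real part = 36 - 36 = 0

0


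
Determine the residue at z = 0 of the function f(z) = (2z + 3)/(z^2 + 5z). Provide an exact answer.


Step 1: Q(z) = z^2 + 5z = (z)(z + 5)
Step 2: Q'(z) = 2z + 5
Step 3: Q'(0) = 5, P(0) = 3
Step 4: Res = P(0)/Q'(0) = 3/5 = 3/5

3/5


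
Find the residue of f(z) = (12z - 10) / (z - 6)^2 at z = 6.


Step 1: Pole of order 2 at z = 6
Step 2: Res = lim d/dz [(z - 6)^2 * f(z)] as z -> 6
Step 3: (z - 6)^2 * f(z) = 12z - 10
Step 4: d/dz[12z - 10] = 12

12


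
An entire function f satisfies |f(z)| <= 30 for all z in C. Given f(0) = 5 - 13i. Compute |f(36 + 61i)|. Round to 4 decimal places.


Step 1: By Liouville's theorem, a bounded entire function is constant.
Step 2: f(z) = f(0) = 5 - 13i for all z.
Step 3: |f(w)| = |5 - 13i| = sqrt(25 + 169)
Step 4: = 13.9284

13.9284


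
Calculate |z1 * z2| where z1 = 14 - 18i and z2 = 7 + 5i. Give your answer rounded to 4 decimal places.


Step 1: |z1| = sqrt(14^2 + (-18)^2) = sqrt(520)
Step 2: |z2| = sqrt(7^2 + 5^2) = sqrt(74)
Step 3: |z1*z2| = |z1|*|z2| = sqrt(520) * sqrt(74) = sqrt(520 * 74) = sqrt(38480)
Step 4: = 196.1632

196.1632


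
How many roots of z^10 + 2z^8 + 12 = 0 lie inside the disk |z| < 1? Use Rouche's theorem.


Step 1: On |z| = 1 the three terms have sizes |z^10| = 1^10 = 1, |2z^8| = 2*1^8 = 2, |12| = 12
Step 2: The dominant term is g(z) = 12; let h(z) = z^10 + 2z^8 so f = g + h
Step 3: On |z| = 1: |g| = 12 and |h| <= 1 + 2 = 3
Step 4: Since 12 > 3, |h| < |g| on |z| = 1, so by Rouche f has the same number of zeros as g inside |z| < 1
Step 5: g(z) = 12 is a nonzero constant with no zeros inside |z| < 1. Answer = 0

0


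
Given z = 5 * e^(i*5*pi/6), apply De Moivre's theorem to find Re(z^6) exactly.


Step 1: By De Moivre's theorem, z^6 = 5^6 * e^(i*6*5*pi/6) = 15625 * (cos(5*pi) + i*sin(5*pi))
Step 2: |z|^6 = 5^6 = 15625
Step 3: Reduce the angle mod 2*pi: 5*pi - 4*pi = pi
Step 4: cos(pi) = -1
Step 5: Re(z^6) = 15625 * (-1) = -15625

-15625


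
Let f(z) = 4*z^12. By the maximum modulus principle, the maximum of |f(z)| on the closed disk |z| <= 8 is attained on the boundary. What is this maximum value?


Step 1: On |z| = 8, |f(z)| = 4 * |z|^12 = 4 * 8^12
Step 2: By maximum modulus principle, maximum is on boundary.
Step 3: Maximum = 4 * 68719476736 = 274877906944

274877906944


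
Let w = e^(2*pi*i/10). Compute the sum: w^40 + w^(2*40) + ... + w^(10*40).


Step 1: The sum sum_{j=1}^{n} w^(k*j) equals n if n | k, else 0.
Step 2: Here n = 10, k = 40
Step 3: Does n divide k? 10 | 40 -> True
Step 4: Sum = 10

10


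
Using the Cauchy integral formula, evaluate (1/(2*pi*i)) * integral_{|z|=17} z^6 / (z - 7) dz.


Step 1: f(z) = z^6, a = 7 is inside |z| = 17
Step 2: By Cauchy integral formula: (1/(2pi*i)) * integral = f(a)
Step 3: f(7) = 7^6 = 117649

117649


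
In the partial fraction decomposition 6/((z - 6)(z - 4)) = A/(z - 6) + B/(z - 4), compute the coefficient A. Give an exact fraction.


Step 1: Multiply both sides by (z - 6) and set z = 6
Step 2: A = 6 / (6 - 4)
Step 3: A = 6 / 2
Step 4: A = 3

3


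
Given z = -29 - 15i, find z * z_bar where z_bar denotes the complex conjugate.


Step 1: conj(z) = -29 + 15i
Step 2: z * conj(z) = (-29)^2 + (-15)^2
Step 3: = 841 + 225 = 1066

1066


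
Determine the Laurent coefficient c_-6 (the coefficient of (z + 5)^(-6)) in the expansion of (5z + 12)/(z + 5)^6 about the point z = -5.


Step 1: Write the numerator in powers of (z + 5): 5z + 12 = 5(z + 5) + (5*(-5) + 12) = 5(z + 5) - 13
Step 2: Divide by (z + 5)^6: f(z) = -13(z + 5)^(-6) + 5(z + 5)^(-5)
Step 3: This finite sum is the Laurent series of f about z = -5.
Step 4: Coefficient of (z + 5)^(-6) = 5*(-5) + 12 = -13

-13


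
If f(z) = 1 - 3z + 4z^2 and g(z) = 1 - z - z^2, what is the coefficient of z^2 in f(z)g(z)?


Step 1: z^2 term in f*g comes from: (1)*(-z^2) + (-3z)*(-z) + (4z^2)*(1)
Step 2: = -1 + 3 + 4
Step 3: = 6

6


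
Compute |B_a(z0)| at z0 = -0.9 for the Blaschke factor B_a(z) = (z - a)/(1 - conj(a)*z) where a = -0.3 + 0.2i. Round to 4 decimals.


Step 1: Numerator z0 - a = -0.9 - (-0.3 + 0.2i) = -0.6 - 0.2i
Step 2: Denominator 1 - conj(a)*z0 = 1 - (-0.3 - 0.2i)*(-0.9) = 0.73 - 0.18i
Step 3: |z0 - a|^2 = (-0.6)^2 + (-0.2)^2 = 0.4; |1 - conj(a)*z0|^2 = 0.73^2 + (-0.18)^2 = 0.5653
Step 4: |B_a(-0.9)| = sqrt(0.4 / 0.5653) = sqrt(0.707589)
Step 5: = 0.8412

0.8412


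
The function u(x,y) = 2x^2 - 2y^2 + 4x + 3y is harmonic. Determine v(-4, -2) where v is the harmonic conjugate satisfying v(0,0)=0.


Step 1: v_x = -u_y = 4y - 3
Step 2: v_y = u_x = 4x + 4
Step 3: v = 4xy - 3x + 4y + C
Step 4: v(0,0) = 0 => C = 0
Step 5: v(-4, -2) = 36

36


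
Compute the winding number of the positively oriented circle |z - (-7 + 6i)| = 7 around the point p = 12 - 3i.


Step 1: Center c = (-7, 6), radius = 7
Step 2: |p - c|^2 = 19^2 + (-9)^2 = 442
Step 3: r^2 = 49
Step 4: |p-c| > r so winding number = 0

0


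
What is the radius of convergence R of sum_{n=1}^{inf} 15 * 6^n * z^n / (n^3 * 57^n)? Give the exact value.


Step 1: General term a_n = 15 * 6^n / (n^3 * 57^n)
Step 2: By the root test, |a_n|^(1/n) = 15^(1/n) * 6 / (n^(3/n) * 57) -> 6/57 as n -> infinity (since 15^(1/n) -> 1 and n^(3/n) -> 1)
Step 3: R = 1/lim|a_n|^(1/n) = 57/6 = 19/2

19/2


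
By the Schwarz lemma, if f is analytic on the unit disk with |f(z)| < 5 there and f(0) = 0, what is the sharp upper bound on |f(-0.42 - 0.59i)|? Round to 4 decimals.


Step 1: g = f/5 maps D -> D with g(0) = 0, so by the Schwarz lemma |g(z)| <= |z|, i.e. |f(z)| <= 5|z|; this is sharp (f(z) = 5z).
Step 2: |z0|^2 = (-0.42)^2 + (-0.59)^2 = 0.5245
Step 3: |z0| = sqrt(0.5245) = 0.724224
Step 4: Best bound = 5 * |z0| = 5 * 0.724224 = 3.6211

3.6211


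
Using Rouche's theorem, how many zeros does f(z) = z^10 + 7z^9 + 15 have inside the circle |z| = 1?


Step 1: On |z| = 1 the three terms have sizes |z^10| = 1^10 = 1, |7z^9| = 7*1^9 = 7, |15| = 15
Step 2: The dominant term is g(z) = 15; let h(z) = z^10 + 7z^9 so f = g + h
Step 3: On |z| = 1: |g| = 15 and |h| <= 1 + 7 = 8
Step 4: Since 15 > 8, |h| < |g| on |z| = 1, so by Rouche f has the same number of zeros as g inside |z| < 1
Step 5: g(z) = 15 is a nonzero constant with no zeros inside |z| < 1. Answer = 0

0


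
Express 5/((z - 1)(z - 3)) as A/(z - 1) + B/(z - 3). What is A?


Step 1: Multiply both sides by (z - 1) and set z = 1
Step 2: A = 5 / (1 - 3)
Step 3: A = 5 / (-2)
Step 4: A = -5/2

-5/2


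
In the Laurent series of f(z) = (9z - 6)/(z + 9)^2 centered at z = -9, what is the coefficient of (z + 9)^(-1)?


Step 1: Write the numerator in powers of (z + 9): 9z - 6 = 9(z + 9) + (9*(-9) - 6) = 9(z + 9) - 87
Step 2: Divide by (z + 9)^2: f(z) = -87(z + 9)^(-2) + 9(z + 9)^(-1)
Step 3: This finite sum is the Laurent series of f about z = -9.
Step 4: Coefficient of (z + 9)^(-1) = coefficient of (z + 9) in the re-centred numerator = 9

9


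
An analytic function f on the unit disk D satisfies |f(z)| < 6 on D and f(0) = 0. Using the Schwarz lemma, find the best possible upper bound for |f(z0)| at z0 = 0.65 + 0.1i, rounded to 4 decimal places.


Step 1: g = f/6 maps D -> D with g(0) = 0, so by the Schwarz lemma |g(z)| <= |z|, i.e. |f(z)| <= 6|z|; this is sharp (f(z) = 6z).
Step 2: |z0|^2 = 0.65^2 + 0.1^2 = 0.4325
Step 3: |z0| = sqrt(0.4325) = 0.657647
Step 4: Best bound = 6 * |z0| = 6 * 0.657647 = 3.9459

3.9459


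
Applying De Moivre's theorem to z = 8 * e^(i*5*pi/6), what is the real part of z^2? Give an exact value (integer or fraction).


Step 1: By De Moivre's theorem, z^2 = 8^2 * e^(i*2*5*pi/6) = 64 * (cos(5*pi/3) + i*sin(5*pi/3))
Step 2: |z|^2 = 8^2 = 64
Step 3: The angle 5*pi/3 already lies in [0, 2*pi)
Step 4: cos(5*pi/3) = 1/2
Step 5: Re(z^2) = 64 * 1/2 = 32

32


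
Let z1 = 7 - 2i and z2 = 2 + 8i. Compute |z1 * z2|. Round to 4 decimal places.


Step 1: |z1| = sqrt(7^2 + (-2)^2) = sqrt(53)
Step 2: |z2| = sqrt(2^2 + 8^2) = sqrt(68)
Step 3: |z1*z2| = |z1|*|z2| = sqrt(53) * sqrt(68) = sqrt(53 * 68) = sqrt(3604)
Step 4: = 60.0333

60.0333


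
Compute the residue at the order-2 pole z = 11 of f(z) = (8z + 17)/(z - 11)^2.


Step 1: Pole of order 2 at z = 11
Step 2: Res = lim d/dz [(z - 11)^2 * f(z)] as z -> 11
Step 3: (z - 11)^2 * f(z) = 8z + 17
Step 4: d/dz[8z + 17] = 8

8


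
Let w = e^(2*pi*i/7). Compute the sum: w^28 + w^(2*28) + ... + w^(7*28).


Step 1: The sum sum_{j=1}^{n} w^(k*j) equals n if n | k, else 0.
Step 2: Here n = 7, k = 28
Step 3: Does n divide k? 7 | 28 -> True
Step 4: Sum = 7

7


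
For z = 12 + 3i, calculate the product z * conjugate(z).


Step 1: conj(z) = 12 - 3i
Step 2: z * conj(z) = 12^2 + 3^2
Step 3: = 144 + 9 = 153

153


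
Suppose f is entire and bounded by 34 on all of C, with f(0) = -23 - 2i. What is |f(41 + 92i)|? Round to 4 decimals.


Step 1: By Liouville's theorem, a bounded entire function is constant.
Step 2: f(z) = f(0) = -23 - 2i for all z.
Step 3: |f(w)| = |-23 - 2i| = sqrt(529 + 4)
Step 4: = 23.0868

23.0868


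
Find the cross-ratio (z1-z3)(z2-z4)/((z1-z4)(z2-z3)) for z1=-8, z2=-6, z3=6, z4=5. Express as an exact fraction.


Step 1: (z1-z3)(z2-z4) = (-14) * (-11) = 154
Step 2: (z1-z4)(z2-z3) = (-13) * (-12) = 156
Step 3: Cross-ratio = 154/156 = 77/78

77/78


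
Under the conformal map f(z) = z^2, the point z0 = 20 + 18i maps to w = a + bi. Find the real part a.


Step 1: z0 = 20 + 18i
Step 2: z0^2 = 20^2 - 18^2 + 720i
Step 3: real part = 400 - 324 = 76

76


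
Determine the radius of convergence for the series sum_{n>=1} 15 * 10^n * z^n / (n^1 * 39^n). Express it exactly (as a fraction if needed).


Step 1: General term a_n = 15 * 10^n / (n^1 * 39^n)
Step 2: By the root test, |a_n|^(1/n) = 15^(1/n) * 10 / (n^(1/n) * 39) -> 10/39 as n -> infinity (since 15^(1/n) -> 1 and n^(1/n) -> 1)
Step 3: R = 1/lim|a_n|^(1/n) = 39/10

39/10


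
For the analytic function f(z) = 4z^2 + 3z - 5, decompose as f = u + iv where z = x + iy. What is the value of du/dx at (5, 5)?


Step 1: f(z) = 4(x+iy)^2 + 3(x+iy) - 5
Step 2: u = 4(x^2 - y^2) + 3x - 5
Step 3: u_x = 8x + 3
Step 4: At (5, 5): u_x = 40 + 3 = 43

43


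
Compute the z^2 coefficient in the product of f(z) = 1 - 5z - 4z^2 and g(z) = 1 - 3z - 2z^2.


Step 1: z^2 term in f*g comes from: (1)*(-2z^2) + (-5z)*(-3z) + (-4z^2)*(1)
Step 2: = -2 + 15 - 4
Step 3: = 9

9


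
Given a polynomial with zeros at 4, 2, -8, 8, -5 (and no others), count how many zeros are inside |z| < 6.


Step 1: Check each root:
  z = 4: |4| = 4 < 6
  z = 2: |2| = 2 < 6
  z = -8: |-8| = 8 >= 6
  z = 8: |8| = 8 >= 6
  z = -5: |-5| = 5 < 6
Step 2: Count = 3

3


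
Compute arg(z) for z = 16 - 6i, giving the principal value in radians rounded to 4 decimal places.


Step 1: z = 16 - 6i
Step 2: arg(z) = atan2(-6, 16)
Step 3: arg(z) = -0.3588

-0.3588


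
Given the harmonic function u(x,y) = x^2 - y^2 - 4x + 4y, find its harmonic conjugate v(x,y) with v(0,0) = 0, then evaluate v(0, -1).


Step 1: v_x = -u_y = 2y - 4
Step 2: v_y = u_x = 2x - 4
Step 3: v = 2xy - 4x - 4y + C
Step 4: v(0,0) = 0 => C = 0
Step 5: v(0, -1) = 4

4


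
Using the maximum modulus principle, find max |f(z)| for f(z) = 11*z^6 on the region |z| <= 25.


Step 1: On |z| = 25, |f(z)| = 11 * |z|^6 = 11 * 25^6
Step 2: By maximum modulus principle, maximum is on boundary.
Step 3: Maximum = 11 * 244140625 = 2685546875

2685546875


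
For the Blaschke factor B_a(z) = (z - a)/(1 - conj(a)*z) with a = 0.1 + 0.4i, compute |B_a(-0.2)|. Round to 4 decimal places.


Step 1: Numerator z0 - a = -0.2 - (0.1 + 0.4i) = -0.3 - 0.4i
Step 2: Denominator 1 - conj(a)*z0 = 1 - (0.1 - 0.4i)*(-0.2) = 1.02 - 0.08i
Step 3: |z0 - a|^2 = (-0.3)^2 + (-0.4)^2 = 0.25; |1 - conj(a)*z0|^2 = 1.02^2 + (-0.08)^2 = 1.0468
Step 4: |B_a(-0.2)| = sqrt(0.25 / 1.0468) = sqrt(0.238823)
Step 5: = 0.4887

0.4887


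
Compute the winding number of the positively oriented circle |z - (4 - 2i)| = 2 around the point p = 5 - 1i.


Step 1: Center c = (4, -2), radius = 2
Step 2: |p - c|^2 = 1^2 + 1^2 = 2
Step 3: r^2 = 4
Step 4: |p-c| < r so winding number = 1

1


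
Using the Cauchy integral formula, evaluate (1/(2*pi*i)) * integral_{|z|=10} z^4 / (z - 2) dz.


Step 1: f(z) = z^4, a = 2 is inside |z| = 10
Step 2: By Cauchy integral formula: (1/(2pi*i)) * integral = f(a)
Step 3: f(2) = 2^4 = 16

16


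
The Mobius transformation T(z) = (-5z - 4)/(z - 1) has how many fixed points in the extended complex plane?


Step 1: Fixed points satisfy T(z) = z
Step 2: z^2 + 4z + 4 = 0
Step 3: Discriminant = 4^2 - 4*1*4 = 0
Step 4: Number of fixed points = 1

1
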